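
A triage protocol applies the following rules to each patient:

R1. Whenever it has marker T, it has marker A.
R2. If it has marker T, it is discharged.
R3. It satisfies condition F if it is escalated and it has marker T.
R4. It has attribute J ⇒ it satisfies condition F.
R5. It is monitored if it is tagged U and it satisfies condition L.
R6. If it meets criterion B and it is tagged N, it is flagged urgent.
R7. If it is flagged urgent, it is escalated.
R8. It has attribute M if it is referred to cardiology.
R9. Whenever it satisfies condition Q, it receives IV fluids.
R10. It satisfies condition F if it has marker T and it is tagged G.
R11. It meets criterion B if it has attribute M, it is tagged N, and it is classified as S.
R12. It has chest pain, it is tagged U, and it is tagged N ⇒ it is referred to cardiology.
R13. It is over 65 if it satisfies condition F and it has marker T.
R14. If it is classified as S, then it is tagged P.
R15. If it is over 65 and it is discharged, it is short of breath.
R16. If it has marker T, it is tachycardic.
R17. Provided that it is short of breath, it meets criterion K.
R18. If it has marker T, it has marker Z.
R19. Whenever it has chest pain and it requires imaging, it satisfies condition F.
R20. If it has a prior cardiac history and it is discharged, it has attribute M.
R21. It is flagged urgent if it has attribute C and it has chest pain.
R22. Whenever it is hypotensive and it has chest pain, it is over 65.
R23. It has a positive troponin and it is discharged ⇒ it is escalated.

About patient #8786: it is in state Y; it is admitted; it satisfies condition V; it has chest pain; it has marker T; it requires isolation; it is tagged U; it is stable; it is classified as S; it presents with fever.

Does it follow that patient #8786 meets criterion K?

No

Forward chaining from the given facts derives: has marker A, is discharged, is tagged P, is tachycardic, has marker Z.
The only rule concluding "it meets criterion K" is R17, which needs "it is short of breath"; that is never established.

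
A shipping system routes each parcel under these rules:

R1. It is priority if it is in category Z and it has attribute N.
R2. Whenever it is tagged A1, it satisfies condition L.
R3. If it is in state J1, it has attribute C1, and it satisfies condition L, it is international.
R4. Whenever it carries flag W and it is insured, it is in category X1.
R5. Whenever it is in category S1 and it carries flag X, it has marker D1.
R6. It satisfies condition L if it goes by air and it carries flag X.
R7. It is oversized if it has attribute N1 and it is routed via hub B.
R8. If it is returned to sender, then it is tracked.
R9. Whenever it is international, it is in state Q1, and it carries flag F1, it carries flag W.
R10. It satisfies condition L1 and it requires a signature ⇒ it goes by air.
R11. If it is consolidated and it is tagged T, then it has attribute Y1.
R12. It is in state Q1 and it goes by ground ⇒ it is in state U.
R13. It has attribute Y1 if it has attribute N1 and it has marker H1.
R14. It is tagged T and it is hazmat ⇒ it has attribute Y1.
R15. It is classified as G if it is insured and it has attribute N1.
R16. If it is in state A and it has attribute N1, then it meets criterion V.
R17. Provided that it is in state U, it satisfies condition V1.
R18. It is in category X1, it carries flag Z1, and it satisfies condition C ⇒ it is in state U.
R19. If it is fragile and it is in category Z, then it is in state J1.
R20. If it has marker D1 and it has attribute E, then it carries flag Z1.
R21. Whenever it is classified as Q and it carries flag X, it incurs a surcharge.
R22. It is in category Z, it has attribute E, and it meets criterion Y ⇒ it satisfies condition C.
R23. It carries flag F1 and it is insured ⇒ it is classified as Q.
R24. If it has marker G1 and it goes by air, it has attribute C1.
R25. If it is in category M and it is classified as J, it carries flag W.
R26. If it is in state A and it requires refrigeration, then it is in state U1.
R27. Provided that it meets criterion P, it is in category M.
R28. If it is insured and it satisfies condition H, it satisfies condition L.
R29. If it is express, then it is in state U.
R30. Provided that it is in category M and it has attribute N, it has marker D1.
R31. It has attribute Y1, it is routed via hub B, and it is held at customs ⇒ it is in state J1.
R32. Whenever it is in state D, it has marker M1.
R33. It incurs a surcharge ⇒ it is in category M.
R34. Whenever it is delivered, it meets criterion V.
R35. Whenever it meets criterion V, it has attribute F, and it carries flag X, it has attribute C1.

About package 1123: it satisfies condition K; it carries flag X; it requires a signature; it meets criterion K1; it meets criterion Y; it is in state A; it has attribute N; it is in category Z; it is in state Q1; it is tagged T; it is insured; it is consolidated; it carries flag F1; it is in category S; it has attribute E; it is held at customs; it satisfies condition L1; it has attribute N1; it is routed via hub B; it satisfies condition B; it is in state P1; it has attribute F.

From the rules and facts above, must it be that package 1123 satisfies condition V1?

By R10 (it satisfies condition L1, it requires a signature): it goes by air.
By R11 (it is consolidated, it is tagged T): it has attribute Y1.
By R16 (it is in state A, it has attribute N1): it meets criterion V.
By R22 (it is in category Z, it has attribute E, it meets criterion Y): it satisfies condition C.
By R23 (it carries flag F1, it is insured): it is classified as Q.
By R31 (it has attribute Y1, it is routed via hub B, it is held at customs): it is in state J1.
By R35 (it meets criterion V, it has attribute F, it carries flag X): it has attribute C1.
By R6 (it goes by air, it carries flag X): it satisfies condition L.
By R21 (it is classified as Q, it carries flag X): it incurs a surcharge.
By R33 (it incurs a surcharge): it is in category M.
By R3 (it is in state J1, it has attribute C1, it satisfies condition L): it is international.
By R9 (it is international, it is in state Q1, it carries flag F1): it carries flag W.
By R30 (it is in category M, it has attribute N): it has marker D1.
By R4 (it carries flag W, it is insured): it is in category X1.
By R20 (it has marker D1, it has attribute E): it carries flag Z1.
By R18 (it is in category X1, it carries flag Z1, it satisfies condition C): it is in state U.
By R17 (it is in state U): it satisfies condition V1.

Yes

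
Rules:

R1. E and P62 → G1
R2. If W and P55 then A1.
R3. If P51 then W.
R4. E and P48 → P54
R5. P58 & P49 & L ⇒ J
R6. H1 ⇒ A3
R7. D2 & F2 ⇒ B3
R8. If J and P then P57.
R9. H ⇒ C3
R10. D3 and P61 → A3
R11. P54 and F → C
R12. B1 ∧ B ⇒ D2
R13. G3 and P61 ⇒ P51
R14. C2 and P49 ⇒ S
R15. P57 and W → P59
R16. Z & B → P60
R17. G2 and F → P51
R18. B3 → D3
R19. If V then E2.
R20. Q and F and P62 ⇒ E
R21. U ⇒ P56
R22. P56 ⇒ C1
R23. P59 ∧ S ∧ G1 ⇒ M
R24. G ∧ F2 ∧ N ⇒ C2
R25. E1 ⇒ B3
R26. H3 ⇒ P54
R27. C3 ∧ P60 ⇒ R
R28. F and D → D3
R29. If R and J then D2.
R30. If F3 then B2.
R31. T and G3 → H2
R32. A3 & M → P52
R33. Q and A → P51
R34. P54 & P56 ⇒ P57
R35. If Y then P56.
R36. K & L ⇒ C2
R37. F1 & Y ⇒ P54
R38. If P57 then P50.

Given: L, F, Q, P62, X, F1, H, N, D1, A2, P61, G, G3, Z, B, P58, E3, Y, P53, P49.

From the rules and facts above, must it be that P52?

No

Forward chaining from the given facts derives: J, C3, P51, P60, E, R, D2, P56, P54, G1, W, C, C1, P57, P50, P59.
The only rule concluding P52 is R32, which needs A3; that is never established.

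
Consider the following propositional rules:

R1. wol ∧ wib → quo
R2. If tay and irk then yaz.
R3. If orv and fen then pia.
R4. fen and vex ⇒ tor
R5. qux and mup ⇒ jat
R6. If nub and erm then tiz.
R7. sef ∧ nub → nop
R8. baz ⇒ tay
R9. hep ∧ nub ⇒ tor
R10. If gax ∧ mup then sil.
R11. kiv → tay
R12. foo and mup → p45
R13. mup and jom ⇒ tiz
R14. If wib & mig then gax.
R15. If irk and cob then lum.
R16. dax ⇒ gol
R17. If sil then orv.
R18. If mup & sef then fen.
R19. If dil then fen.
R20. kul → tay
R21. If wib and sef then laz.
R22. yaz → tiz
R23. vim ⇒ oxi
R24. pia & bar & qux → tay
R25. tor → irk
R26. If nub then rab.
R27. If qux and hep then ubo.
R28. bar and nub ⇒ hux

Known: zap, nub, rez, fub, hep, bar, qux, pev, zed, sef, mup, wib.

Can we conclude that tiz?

No

Forward chaining from the given facts derives: jat, nop, tor, fen, laz, irk, rab, ubo, hux.
Rules concluding tiz: R6 needs erm; R13 needs jom; R22 needs yaz — none of these are established.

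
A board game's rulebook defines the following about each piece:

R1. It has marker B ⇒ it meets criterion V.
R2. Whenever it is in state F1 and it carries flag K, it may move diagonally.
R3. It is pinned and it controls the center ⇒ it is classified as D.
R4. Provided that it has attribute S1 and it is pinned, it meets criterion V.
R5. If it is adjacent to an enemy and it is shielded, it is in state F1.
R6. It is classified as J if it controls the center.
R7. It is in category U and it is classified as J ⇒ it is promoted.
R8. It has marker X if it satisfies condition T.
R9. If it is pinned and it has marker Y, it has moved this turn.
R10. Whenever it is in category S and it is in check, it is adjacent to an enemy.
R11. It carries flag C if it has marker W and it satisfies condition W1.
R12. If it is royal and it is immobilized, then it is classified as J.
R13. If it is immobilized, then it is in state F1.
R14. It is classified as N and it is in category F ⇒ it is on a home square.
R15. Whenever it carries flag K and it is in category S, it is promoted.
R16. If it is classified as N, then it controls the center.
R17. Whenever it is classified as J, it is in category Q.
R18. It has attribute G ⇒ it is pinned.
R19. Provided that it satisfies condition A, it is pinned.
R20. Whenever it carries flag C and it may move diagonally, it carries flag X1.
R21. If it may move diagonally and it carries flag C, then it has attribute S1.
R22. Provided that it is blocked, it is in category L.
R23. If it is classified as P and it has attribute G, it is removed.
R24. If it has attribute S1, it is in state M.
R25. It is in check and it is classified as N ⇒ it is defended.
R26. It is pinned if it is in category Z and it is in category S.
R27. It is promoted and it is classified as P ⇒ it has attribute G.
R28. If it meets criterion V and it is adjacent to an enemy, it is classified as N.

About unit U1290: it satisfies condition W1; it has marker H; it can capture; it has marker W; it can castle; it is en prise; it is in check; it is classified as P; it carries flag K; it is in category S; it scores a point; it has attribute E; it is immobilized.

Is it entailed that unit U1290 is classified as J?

By R10 (it is in category S, it is in check): it is adjacent to an enemy.
By R11 (it has marker W, it satisfies condition W1): it carries flag C.
By R13 (it is immobilized): it is in state F1.
By R15 (it carries flag K, it is in category S): it is promoted.
By R27 (it is promoted, it is classified as P): it has attribute G.
By R2 (it is in state F1, it carries flag K): it may move diagonally.
By R18 (it has attribute G): it is pinned.
By R21 (it may move diagonally, it carries flag C): it has attribute S1.
By R4 (it has attribute S1, it is pinned): it meets criterion V.
By R28 (it meets criterion V, it is adjacent to an enemy): it is classified as N.
By R16 (it is classified as N): it controls the center.
By R6 (it controls the center): it is classified as J.

Yes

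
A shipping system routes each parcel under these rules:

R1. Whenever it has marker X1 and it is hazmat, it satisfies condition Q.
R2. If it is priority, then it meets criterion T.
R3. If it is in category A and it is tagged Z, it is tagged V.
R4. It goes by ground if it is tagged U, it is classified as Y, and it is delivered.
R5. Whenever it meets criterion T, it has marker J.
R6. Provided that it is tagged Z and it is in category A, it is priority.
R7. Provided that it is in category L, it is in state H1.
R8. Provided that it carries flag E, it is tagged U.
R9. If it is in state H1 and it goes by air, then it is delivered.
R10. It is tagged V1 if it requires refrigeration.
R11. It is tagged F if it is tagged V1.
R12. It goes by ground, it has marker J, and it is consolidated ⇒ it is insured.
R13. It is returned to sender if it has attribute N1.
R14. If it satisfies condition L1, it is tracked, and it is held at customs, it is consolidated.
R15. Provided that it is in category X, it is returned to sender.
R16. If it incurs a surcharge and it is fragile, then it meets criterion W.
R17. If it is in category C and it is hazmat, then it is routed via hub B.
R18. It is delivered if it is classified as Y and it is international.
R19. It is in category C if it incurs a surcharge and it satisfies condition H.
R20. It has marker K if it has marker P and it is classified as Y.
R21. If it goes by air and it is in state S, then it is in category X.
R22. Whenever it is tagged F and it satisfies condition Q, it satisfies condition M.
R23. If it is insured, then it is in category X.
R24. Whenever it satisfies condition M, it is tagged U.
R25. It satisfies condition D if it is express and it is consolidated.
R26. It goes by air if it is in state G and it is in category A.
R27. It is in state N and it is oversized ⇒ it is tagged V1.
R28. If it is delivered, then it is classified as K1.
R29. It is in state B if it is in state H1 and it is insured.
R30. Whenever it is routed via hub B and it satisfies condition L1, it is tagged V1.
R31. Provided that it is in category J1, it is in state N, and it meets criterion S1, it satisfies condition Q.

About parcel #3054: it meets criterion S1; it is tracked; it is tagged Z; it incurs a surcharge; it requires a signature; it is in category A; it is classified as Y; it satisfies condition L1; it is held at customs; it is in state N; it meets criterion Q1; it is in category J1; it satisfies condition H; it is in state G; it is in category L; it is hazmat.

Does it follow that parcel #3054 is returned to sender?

Yes

By R6 (it is tagged Z, it is in category A): it is priority.
By R7 (it is in category L): it is in state H1.
By R14 (it satisfies condition L1, it is tracked, it is held at customs): it is consolidated.
By R19 (it incurs a surcharge, it satisfies condition H): it is in category C.
By R26 (it is in state G, it is in category A): it goes by air.
By R31 (it is in category J1, it is in state N, it meets criterion S1): it satisfies condition Q.
By R2 (it is priority): it meets criterion T.
By R5 (it meets criterion T): it has marker J.
By R9 (it is in state H1, it goes by air): it is delivered.
By R17 (it is in category C, it is hazmat): it is routed via hub B.
By R30 (it is routed via hub B, it satisfies condition L1): it is tagged V1.
By R11 (it is tagged V1): it is tagged F.
By R22 (it is tagged F, it satisfies condition Q): it satisfies condition M.
By R24 (it satisfies condition M): it is tagged U.
By R4 (it is tagged U, it is classified as Y, it is delivered): it goes by ground.
By R12 (it goes by ground, it has marker J, it is consolidated): it is insured.
By R23 (it is insured): it is in category X.
By R15 (it is in category X): it is returned to sender.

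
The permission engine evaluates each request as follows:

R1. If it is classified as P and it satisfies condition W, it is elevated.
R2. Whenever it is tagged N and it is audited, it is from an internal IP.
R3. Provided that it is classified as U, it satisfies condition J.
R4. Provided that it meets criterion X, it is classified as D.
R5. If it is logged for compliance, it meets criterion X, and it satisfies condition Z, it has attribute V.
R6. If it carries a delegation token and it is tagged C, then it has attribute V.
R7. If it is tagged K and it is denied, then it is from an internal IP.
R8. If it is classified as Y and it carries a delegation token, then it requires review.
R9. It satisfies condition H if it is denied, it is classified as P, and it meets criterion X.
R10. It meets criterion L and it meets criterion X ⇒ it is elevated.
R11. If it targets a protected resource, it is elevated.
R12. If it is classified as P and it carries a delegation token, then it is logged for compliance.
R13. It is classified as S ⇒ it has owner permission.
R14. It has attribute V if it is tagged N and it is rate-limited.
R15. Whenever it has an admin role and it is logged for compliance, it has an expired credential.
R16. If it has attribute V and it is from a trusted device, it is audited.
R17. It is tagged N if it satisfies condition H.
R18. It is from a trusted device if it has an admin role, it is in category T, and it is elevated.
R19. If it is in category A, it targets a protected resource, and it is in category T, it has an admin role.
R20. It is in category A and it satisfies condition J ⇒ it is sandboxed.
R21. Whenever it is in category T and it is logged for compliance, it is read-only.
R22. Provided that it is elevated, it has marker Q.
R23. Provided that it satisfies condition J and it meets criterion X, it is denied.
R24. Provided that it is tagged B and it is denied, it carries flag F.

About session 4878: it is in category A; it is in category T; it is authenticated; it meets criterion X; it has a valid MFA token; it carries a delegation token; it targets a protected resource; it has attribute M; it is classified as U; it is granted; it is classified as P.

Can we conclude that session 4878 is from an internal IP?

No

Forward chaining from the given facts derives: satisfies condition J, is classified as D, is elevated, is logged for compliance, has an admin role, is sandboxed, is read-only, has marker Q, is denied, satisfies condition H, has an expired credential, is tagged N, is from a trusted device.
Rules concluding "it is from an internal IP": R2 needs "it is audited"; R7 needs "it is tagged K" — none of these are established.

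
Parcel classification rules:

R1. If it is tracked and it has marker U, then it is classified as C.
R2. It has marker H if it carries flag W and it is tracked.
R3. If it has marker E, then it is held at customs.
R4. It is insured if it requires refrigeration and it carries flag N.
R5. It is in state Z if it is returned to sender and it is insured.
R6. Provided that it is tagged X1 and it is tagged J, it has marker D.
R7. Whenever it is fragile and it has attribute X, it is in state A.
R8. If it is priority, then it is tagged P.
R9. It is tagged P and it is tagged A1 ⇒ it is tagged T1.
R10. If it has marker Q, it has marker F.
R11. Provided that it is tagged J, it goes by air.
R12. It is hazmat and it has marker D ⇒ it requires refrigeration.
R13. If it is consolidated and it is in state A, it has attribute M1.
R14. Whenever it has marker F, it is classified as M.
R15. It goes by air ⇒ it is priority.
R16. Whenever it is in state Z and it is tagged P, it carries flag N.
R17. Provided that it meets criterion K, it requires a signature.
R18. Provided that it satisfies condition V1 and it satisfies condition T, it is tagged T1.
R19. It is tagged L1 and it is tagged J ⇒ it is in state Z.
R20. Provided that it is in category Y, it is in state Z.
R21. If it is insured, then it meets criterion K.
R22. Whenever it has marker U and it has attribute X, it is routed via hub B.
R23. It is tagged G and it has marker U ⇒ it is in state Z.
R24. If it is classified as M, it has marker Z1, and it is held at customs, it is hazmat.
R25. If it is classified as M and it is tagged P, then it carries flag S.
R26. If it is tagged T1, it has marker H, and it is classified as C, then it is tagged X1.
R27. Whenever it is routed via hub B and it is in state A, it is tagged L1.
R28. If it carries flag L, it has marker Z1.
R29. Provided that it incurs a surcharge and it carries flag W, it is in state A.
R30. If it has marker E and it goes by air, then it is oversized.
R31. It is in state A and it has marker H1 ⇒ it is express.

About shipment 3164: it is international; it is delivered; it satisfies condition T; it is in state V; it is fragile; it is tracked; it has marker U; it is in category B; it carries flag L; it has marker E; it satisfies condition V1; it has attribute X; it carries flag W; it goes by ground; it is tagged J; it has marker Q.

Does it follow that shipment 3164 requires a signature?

Yes

By R1 (it is tracked, it has marker U): it is classified as C.
By R2 (it carries flag W, it is tracked): it has marker H.
By R3 (it has marker E): it is held at customs.
By R7 (it is fragile, it has attribute X): it is in state A.
By R10 (it has marker Q): it has marker F.
By R11 (it is tagged J): it goes by air.
By R14 (it has marker F): it is classified as M.
By R15 (it goes by air): it is priority.
By R18 (it satisfies condition V1, it satisfies condition T): it is tagged T1.
By R22 (it has marker U, it has attribute X): it is routed via hub B.
By R26 (it is tagged T1, it has marker H, it is classified as C): it is tagged X1.
By R27 (it is routed via hub B, it is in state A): it is tagged L1.
By R28 (it carries flag L): it has marker Z1.
By R6 (it is tagged X1, it is tagged J): it has marker D.
By R8 (it is priority): it is tagged P.
By R19 (it is tagged L1, it is tagged J): it is in state Z.
By R24 (it is classified as M, it has marker Z1, it is held at customs): it is hazmat.
By R12 (it is hazmat, it has marker D): it requires refrigeration.
By R16 (it is in state Z, it is tagged P): it carries flag N.
By R4 (it requires refrigeration, it carries flag N): it is insured.
By R21 (it is insured): it meets criterion K.
By R17 (it meets criterion K): it requires a signature.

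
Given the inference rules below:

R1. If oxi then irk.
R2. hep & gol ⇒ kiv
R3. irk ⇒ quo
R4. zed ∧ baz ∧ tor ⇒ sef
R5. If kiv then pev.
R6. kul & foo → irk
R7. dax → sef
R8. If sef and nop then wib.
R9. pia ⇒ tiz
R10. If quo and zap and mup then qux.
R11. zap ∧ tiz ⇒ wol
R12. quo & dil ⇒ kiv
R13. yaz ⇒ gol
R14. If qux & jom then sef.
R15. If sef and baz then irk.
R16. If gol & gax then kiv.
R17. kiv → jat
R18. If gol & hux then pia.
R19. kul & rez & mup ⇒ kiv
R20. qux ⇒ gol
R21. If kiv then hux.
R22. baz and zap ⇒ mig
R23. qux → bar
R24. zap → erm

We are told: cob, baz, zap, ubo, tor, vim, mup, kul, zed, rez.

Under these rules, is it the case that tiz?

Yes

sef  (by R4: zed, baz, tor)
irk  (by R15: sef, baz)
kiv  (by R19: kul, rez, mup)
hux  (by R21: kiv)
quo  (by R3: irk)
qux  (by R10: quo, zap, mup)
gol  (by R20: qux)
pia  (by R18: gol, hux)
tiz  (by R9: pia)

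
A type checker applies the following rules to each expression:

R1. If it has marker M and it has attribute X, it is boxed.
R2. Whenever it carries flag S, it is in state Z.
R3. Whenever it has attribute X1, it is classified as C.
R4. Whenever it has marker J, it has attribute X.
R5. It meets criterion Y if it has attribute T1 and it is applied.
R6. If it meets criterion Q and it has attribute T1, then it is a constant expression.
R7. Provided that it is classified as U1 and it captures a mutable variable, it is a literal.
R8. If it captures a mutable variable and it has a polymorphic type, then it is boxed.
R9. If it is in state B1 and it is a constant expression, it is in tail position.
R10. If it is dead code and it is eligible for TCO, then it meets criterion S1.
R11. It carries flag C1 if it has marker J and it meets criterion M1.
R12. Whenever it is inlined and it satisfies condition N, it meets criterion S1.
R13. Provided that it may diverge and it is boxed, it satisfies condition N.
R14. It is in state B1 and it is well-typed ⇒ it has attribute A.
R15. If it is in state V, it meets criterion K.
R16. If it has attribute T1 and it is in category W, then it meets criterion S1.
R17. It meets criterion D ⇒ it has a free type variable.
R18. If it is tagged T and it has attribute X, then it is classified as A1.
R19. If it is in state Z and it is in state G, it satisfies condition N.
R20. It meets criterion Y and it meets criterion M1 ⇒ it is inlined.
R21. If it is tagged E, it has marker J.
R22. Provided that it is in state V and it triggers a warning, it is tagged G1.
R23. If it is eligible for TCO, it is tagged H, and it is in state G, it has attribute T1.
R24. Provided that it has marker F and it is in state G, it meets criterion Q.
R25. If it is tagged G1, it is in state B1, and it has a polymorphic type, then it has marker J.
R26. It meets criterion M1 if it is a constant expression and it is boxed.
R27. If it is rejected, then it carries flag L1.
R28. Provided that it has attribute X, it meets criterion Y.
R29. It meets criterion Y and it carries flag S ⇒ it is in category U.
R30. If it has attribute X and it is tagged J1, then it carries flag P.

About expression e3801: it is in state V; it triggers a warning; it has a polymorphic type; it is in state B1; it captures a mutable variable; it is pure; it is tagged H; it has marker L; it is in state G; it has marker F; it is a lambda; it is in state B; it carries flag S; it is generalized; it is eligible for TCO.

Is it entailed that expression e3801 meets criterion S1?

Yes

By R2 (it carries flag S): it is in state Z.
By R8 (it captures a mutable variable, it has a polymorphic type): it is boxed.
By R19 (it is in state Z, it is in state G): it satisfies condition N.
By R22 (it is in state V, it triggers a warning): it is tagged G1.
By R23 (it is eligible for TCO, it is tagged H, it is in state G): it has attribute T1.
By R24 (it has marker F, it is in state G): it meets criterion Q.
By R25 (it is tagged G1, it is in state B1, it has a polymorphic type): it has marker J.
By R4 (it has marker J): it has attribute X.
By R6 (it meets criterion Q, it has attribute T1): it is a constant expression.
By R26 (it is a constant expression, it is boxed): it meets criterion M1.
By R28 (it has attribute X): it meets criterion Y.
By R20 (it meets criterion Y, it meets criterion M1): it is inlined.
By R12 (it is inlined, it satisfies condition N): it meets criterion S1.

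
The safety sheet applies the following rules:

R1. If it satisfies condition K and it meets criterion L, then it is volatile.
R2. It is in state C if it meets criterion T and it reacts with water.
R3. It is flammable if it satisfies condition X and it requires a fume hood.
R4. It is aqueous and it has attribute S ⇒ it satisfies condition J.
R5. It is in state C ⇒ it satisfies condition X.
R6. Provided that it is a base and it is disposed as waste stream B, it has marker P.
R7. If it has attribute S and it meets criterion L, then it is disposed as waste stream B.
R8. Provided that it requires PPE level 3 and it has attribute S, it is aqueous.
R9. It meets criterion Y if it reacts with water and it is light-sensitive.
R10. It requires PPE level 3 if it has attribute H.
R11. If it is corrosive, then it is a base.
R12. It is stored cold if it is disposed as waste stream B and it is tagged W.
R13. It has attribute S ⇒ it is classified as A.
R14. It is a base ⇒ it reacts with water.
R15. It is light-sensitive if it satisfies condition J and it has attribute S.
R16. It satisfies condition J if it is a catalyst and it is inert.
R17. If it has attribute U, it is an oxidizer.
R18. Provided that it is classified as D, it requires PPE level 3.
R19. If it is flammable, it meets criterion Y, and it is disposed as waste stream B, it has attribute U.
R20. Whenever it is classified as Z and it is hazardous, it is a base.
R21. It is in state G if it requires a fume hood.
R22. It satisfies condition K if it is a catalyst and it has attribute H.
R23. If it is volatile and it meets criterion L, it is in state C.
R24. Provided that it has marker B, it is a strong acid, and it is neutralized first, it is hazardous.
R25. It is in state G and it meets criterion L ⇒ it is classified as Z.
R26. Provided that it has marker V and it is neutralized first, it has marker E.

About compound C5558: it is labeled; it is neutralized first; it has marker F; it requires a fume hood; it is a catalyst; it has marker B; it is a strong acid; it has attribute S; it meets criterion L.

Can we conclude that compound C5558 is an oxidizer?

No

Forward chaining from the given facts derives: is disposed as waste stream B, is classified as A, is in state G, is hazardous, is classified as Z, is a base, has marker P, reacts with water.
The only rule concluding "it is an oxidizer" is R17, which needs "it has attribute U"; that is never established.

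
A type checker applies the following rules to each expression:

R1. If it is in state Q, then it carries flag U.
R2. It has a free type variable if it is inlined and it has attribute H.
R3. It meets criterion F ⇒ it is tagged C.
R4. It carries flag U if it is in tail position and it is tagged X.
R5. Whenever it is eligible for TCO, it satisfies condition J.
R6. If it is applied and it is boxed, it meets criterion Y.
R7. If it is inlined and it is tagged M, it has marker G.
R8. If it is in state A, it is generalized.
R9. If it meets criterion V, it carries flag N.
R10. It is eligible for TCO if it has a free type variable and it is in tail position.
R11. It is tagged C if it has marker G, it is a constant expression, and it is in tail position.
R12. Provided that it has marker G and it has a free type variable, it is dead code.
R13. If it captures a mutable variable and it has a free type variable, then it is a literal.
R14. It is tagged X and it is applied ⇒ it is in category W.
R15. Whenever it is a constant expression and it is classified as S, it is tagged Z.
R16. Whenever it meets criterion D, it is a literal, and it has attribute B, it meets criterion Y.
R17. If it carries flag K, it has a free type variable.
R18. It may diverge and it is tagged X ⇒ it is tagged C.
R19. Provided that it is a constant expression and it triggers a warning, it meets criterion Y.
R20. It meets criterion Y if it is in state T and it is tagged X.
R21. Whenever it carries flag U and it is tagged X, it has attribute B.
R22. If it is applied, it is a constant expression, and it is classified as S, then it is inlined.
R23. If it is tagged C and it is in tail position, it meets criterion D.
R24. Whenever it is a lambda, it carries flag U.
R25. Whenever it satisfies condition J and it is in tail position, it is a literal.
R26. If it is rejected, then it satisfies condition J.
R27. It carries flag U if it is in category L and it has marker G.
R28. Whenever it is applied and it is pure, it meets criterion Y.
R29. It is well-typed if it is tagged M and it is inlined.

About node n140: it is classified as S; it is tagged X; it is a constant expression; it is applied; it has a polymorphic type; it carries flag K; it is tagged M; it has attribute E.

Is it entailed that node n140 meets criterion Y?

Forward chaining from the given facts derives: is in category W, is tagged Z, has a free type variable, is inlined, is well-typed, has marker G, is dead code.
Rules concluding "it meets criterion Y": R6 needs "it is boxed"; R16 needs "it meets criterion D"; R19 needs "it triggers a warning"; R20 needs "it is in state T"; R28 needs "it is pure" — none of these are established.

No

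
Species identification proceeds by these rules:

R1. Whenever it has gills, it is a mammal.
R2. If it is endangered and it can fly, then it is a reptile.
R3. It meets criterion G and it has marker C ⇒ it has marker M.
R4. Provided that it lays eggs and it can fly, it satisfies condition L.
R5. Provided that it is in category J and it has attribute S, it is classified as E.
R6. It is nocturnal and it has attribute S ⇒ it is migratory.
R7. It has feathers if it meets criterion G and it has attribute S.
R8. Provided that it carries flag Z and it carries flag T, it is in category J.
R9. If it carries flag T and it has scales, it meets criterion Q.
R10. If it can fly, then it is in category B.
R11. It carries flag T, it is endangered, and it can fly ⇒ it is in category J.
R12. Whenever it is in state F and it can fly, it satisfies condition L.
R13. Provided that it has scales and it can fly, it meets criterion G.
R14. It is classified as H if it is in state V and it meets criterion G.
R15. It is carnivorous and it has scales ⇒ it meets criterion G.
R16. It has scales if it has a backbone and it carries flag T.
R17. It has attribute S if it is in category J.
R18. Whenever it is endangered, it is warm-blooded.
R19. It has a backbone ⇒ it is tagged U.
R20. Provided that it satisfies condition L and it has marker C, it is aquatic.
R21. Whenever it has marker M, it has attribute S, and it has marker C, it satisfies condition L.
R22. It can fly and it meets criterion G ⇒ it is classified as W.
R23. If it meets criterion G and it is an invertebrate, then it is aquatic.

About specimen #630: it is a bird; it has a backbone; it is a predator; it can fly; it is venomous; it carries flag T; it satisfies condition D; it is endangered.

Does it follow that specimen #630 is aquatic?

No

Forward chaining from the given facts derives: is a reptile, is in category B, is in category J, has scales, has attribute S, is warm-blooded, is tagged U, is classified as E, meets criterion Q, meets criterion G, is classified as W, has feathers.
Rules concluding "it is aquatic": R20 needs "it satisfies condition L"; R23 needs "it is an invertebrate" — none of these are established.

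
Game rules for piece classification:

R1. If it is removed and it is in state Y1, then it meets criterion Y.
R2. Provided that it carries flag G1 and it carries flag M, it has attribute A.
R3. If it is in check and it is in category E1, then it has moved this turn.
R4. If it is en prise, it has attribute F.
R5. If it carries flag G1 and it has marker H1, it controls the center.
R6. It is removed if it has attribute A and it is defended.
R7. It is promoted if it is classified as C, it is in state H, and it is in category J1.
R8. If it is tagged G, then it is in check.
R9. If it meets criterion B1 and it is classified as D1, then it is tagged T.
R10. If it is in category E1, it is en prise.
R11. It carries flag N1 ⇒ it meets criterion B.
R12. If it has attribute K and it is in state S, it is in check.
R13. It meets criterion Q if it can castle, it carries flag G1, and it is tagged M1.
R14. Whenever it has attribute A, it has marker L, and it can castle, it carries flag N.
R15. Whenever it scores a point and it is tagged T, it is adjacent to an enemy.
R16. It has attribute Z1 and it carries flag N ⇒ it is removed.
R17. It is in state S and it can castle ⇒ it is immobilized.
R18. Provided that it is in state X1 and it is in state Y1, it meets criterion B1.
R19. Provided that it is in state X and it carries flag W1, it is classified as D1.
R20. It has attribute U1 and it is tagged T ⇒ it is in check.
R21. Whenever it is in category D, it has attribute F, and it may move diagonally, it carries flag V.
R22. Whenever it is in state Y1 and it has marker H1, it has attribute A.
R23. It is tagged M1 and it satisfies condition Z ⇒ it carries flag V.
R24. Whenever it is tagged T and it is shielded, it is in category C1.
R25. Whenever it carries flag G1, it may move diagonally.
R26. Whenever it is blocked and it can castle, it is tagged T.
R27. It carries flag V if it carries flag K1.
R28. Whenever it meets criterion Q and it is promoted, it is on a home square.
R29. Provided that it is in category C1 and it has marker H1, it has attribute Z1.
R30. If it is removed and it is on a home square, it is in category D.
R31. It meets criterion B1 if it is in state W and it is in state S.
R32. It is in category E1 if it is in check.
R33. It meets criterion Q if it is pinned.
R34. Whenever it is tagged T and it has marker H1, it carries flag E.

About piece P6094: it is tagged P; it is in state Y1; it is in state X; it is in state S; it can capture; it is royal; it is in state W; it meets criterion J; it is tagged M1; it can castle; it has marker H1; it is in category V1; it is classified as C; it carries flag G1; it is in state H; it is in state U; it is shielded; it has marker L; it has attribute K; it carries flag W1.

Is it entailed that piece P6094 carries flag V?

Forward chaining from the given facts derives: controls the center, is in check, meets criterion Q, is immobilized, is classified as D1, has attribute A, may move diagonally, meets criterion B1, is in category E1, has moved this turn, is tagged T, is en prise, carries flag N, is in category C1, has attribute Z1, carries flag E, has attribute F, is removed, meets criterion Y.
Rules concluding "it carries flag V": R21 needs "it is in category D"; R23 needs "it satisfies condition Z"; R27 needs "it carries flag K1" — none of these are established.

No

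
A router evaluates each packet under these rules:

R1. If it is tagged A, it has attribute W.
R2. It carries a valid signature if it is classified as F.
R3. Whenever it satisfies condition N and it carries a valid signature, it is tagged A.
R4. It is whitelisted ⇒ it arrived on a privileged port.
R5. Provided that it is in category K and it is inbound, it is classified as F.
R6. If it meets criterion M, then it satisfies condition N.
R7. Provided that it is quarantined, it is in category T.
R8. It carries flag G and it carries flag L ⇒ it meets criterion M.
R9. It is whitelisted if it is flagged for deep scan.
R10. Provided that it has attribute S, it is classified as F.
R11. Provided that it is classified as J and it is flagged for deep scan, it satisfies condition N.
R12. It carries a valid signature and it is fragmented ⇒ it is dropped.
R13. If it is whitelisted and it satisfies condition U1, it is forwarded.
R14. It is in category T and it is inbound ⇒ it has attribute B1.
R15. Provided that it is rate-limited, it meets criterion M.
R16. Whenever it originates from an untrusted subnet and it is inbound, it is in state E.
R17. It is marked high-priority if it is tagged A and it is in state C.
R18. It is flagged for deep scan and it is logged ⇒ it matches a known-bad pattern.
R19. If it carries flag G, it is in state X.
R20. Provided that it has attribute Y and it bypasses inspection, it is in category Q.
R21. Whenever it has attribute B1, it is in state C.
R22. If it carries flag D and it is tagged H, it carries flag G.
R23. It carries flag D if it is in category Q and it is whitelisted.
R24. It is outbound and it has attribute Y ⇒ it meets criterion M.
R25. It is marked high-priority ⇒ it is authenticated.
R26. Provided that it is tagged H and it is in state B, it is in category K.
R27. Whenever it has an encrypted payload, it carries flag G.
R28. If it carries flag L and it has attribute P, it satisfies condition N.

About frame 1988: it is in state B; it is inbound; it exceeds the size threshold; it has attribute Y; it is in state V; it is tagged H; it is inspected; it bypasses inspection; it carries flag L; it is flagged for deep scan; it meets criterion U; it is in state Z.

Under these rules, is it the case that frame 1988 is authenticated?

Forward chaining from the given facts derives: is whitelisted, is in category Q, carries flag D, is in category K, arrived on a privileged port, is classified as F, carries flag G, carries a valid signature, meets criterion M, is in state X, satisfies condition N, is tagged A, has attribute W.
The only rule concluding "it is authenticated" is R25, which needs "it is marked high-priority"; that is never established.

No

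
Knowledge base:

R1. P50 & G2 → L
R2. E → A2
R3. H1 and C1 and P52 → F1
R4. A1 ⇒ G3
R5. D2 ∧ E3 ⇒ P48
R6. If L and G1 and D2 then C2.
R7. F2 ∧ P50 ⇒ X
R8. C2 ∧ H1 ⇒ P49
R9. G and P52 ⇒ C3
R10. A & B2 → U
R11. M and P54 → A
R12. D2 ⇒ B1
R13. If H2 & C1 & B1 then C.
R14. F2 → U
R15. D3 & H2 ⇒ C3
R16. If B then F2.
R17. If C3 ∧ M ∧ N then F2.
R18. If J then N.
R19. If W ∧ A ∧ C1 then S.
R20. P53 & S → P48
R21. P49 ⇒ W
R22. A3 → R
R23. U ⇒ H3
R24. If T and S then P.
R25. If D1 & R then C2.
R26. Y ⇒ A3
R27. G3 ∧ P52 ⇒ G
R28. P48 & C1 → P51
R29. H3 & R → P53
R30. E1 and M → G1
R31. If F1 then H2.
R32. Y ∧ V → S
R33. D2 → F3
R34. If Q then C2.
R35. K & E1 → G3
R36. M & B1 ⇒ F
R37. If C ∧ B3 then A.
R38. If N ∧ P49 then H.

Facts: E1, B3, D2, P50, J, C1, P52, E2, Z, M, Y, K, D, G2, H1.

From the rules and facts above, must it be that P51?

Yes

L  (by R1: P50, G2)
F1  (by R3: H1, C1, P52)
B1  (by R12: D2)
N  (by R18: J)
A3  (by R26: Y)
G1  (by R30: E1, M)
H2  (by R31: F1)
G3  (by R35: K, E1)
C2  (by R6: L, G1, D2)
P49  (by R8: C2, H1)
C  (by R13: H2, C1, B1)
W  (by R21: P49)
R  (by R22: A3)
G  (by R27: G3, P52)
A  (by R37: C, B3)
C3  (by R9: G, P52)
F2  (by R17: C3, M, N)
S  (by R19: W, A, C1)
U  (by R14: F2)
H3  (by R23: U)
P53  (by R29: H3, R)
P48  (by R20: P53, S)
P51  (by R28: P48, C1)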